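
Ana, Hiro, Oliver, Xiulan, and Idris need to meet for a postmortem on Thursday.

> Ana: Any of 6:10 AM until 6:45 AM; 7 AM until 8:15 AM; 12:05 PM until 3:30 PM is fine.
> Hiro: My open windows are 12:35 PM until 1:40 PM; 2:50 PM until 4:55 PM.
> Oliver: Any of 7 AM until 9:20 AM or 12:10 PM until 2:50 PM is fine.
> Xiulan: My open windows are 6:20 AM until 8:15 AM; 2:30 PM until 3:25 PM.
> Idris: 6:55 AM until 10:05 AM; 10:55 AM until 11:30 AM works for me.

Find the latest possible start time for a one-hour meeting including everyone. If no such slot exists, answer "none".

none

Ana ∩ Hiro: 12:35-13:40, 14:50-15:30.
Ana ∩ Hiro ∩ Oliver: 12:35-13:40.
Ana ∩ Hiro ∩ Oliver ∩ Xiulan: ∅.
Ana ∩ Hiro ∩ Oliver ∩ Xiulan ∩ Idris: ∅.
There is no time when everyone is free.
No common window is at least 60 minutes long.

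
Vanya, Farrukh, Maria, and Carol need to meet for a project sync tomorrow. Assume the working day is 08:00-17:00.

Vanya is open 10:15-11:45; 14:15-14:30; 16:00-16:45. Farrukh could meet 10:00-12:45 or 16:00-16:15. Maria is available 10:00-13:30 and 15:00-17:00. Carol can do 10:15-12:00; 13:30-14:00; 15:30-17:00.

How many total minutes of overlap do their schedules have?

Vanya ∩ Farrukh: 10:15-11:45, 16:00-16:15.
Vanya ∩ Farrukh ∩ Maria: 10:15-11:45, 16:00-16:15.
Vanya ∩ Farrukh ∩ Maria ∩ Carol: 10:15-11:45, 16:00-16:15.
So the common availability across everyone is 10:15-11:45, 16:00-16:15.
Summing the common windows: 90 + 15 = 105 minutes.

105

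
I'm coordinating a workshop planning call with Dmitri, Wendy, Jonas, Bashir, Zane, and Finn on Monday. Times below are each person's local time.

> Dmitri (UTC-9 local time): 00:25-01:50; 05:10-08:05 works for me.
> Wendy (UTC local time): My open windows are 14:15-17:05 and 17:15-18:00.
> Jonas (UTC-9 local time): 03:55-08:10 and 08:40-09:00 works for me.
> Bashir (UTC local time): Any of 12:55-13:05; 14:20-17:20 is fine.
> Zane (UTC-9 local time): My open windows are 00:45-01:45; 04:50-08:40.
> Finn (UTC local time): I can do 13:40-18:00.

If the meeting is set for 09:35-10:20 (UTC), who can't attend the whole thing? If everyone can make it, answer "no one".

Dmitri in UTC: 09:25-10:50, 14:10-17:05 (add 9h to convert from UTC-9).
Wendy in UTC: 14:15-17:05, 17:15-18:00.
Jonas in UTC: 12:55-17:10, 17:40-18:00 (add 9h to convert from UTC-9).
Bashir in UTC: 12:55-13:05, 14:20-17:20.
Zane in UTC: 09:45-10:45, 13:50-17:40 (add 9h to convert from UTC-9).
Finn in UTC: 13:40-18:00.
Dmitri: free for 09:35-10:20. Wendy: not fully free for 09:35-10:20. Jonas: not fully free for 09:35-10:20. Bashir: not fully free for 09:35-10:20. Zane: not fully free for 09:35-10:20. Finn: not fully free for 09:35-10:20.

Bashir, Finn, Jonas, Wendy, Zane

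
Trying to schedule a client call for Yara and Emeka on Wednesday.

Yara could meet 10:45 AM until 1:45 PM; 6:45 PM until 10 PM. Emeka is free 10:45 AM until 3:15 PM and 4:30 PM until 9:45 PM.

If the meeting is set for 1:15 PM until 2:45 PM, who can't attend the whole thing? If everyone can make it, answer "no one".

Yara: not fully free for 13:15-14:45. Emeka: free for 13:15-14:45.

Yara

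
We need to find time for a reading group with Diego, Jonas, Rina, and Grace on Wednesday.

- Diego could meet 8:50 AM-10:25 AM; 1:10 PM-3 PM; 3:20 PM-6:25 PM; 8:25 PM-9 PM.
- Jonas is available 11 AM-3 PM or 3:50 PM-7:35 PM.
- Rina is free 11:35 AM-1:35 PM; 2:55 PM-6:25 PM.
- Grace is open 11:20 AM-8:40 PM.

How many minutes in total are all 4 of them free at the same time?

Diego ∩ Jonas: 13:10-15:00, 15:50-18:25.
Diego ∩ Jonas ∩ Rina: 13:10-13:35, 14:55-15:00, 15:50-18:25.
Diego ∩ Jonas ∩ Rina ∩ Grace: 13:10-13:35, 14:55-15:00, 15:50-18:25.
Those are the intersection windows.
Summing the common windows: 25 + 5 + 155 = 185 minutes.

185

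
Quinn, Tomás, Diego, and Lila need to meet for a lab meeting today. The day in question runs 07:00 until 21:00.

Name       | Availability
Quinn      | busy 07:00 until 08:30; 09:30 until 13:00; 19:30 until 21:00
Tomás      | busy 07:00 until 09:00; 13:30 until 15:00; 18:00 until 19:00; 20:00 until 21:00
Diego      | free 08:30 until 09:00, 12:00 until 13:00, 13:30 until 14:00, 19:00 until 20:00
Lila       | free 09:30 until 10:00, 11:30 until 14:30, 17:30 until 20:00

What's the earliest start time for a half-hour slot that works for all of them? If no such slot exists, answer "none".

Quinn free: 08:30-09:30, 13:00-19:30 (invert busy blocks within the working day).
Tomás free: 09:00-13:30, 15:00-18:00, 19:00-20:00 (invert busy blocks within the working day).
Diego free: 08:30-09:00, 12:00-13:00, 13:30-14:00, 19:00-20:00.
Lila free: 09:30-10:00, 11:30-14:30, 17:30-20:00.
Quinn ∩ Tomás: 09:00-09:30, 13:00-13:30, 15:00-18:00, 19:00-19:30.
Quinn ∩ Tomás ∩ Diego: 19:00-19:30.
Quinn ∩ Tomás ∩ Diego ∩ Lila: 19:00-19:30.
So the common availability across everyone is 19:00-19:30.
The first common window of at least 30 minutes is 19:00-19:30, so the earliest start is 19:00.

19:00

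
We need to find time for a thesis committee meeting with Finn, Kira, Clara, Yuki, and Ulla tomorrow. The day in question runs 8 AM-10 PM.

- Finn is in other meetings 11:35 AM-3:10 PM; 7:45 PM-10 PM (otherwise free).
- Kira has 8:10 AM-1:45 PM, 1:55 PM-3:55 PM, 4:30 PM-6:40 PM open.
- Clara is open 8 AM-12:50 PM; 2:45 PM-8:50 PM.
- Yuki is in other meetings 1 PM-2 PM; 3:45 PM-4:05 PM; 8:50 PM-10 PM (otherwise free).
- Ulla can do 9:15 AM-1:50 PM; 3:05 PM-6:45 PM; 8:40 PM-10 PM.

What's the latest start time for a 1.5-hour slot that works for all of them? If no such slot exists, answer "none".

17:10

Finn free: 08:00-11:35, 15:10-19:45 (invert busy blocks within the working day).
Kira free: 08:10-13:45, 13:55-15:55, 16:30-18:40.
Clara free: 08:00-12:50, 14:45-20:50.
Yuki free: 08:00-13:00, 14:00-15:45, 16:05-20:50 (invert busy blocks within the working day).
Ulla free: 09:15-13:50, 15:05-18:45, 20:40-22:00.
Finn ∩ Kira: 08:10-11:35, 15:10-15:55, 16:30-18:40.
Finn ∩ Kira ∩ Clara: 08:10-11:35, 15:10-15:55, 16:30-18:40.
Finn ∩ Kira ∩ Clara ∩ Yuki: 08:10-11:35, 15:10-15:45, 16:30-18:40.
Finn ∩ Kira ∩ Clara ∩ Yuki ∩ Ulla: 09:15-11:35, 15:10-15:45, 16:30-18:40.
The last common window of at least 90 minutes is 16:30-18:40; a 90-minute meeting can start as late as 17:10 and still end by 18:40.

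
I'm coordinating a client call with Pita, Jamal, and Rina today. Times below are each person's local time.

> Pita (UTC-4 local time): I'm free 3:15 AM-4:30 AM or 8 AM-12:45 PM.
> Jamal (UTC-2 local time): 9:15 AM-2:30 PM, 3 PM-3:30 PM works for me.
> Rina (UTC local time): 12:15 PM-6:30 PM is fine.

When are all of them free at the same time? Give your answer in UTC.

Pita in UTC: 07:15-08:30, 12:00-16:45 (add 4h to convert from UTC-4).
Jamal in UTC: 11:15-16:30, 17:00-17:30 (add 2h to convert from UTC-2).
Rina in UTC: 12:15-18:30.
Pita ∩ Jamal: 12:00-16:30.
Pita ∩ Jamal ∩ Rina: 12:15-16:30.

12:15-16:30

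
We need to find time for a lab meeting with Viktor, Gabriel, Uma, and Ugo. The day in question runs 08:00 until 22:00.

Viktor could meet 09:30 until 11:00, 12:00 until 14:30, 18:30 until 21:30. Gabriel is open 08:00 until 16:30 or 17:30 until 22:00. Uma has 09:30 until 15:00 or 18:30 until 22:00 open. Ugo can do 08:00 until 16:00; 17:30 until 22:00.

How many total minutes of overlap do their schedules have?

Viktor ∩ Gabriel: 09:30-11:00, 12:00-14:30, 18:30-21:30.
Viktor ∩ Gabriel ∩ Uma: 09:30-11:00, 12:00-14:30, 18:30-21:30.
Viktor ∩ Gabriel ∩ Uma ∩ Ugo: 09:30-11:00, 12:00-14:30, 18:30-21:30.
Summing the common windows: 90 + 150 + 180 = 420 minutes.

420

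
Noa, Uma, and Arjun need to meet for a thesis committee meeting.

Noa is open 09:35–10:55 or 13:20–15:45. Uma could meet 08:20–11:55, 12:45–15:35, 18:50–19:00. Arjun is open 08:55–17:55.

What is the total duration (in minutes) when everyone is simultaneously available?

215

Noa ∩ Uma: 09:35-10:55, 13:20-15:35.
Noa ∩ Uma ∩ Arjun: 09:35-10:55, 13:20-15:35.
Those are the intersection windows.
Summing the common windows: 80 + 135 = 215 minutes.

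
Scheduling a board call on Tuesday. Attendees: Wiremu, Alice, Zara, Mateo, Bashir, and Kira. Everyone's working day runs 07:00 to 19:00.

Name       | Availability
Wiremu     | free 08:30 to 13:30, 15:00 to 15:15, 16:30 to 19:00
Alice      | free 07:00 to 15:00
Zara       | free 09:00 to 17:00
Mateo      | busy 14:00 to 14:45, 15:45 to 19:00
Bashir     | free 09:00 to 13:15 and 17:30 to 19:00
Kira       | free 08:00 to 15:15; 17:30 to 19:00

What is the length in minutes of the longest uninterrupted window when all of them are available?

Wiremu free: 08:30-13:30, 15:00-15:15, 16:30-19:00.
Alice free: 07:00-15:00.
Zara free: 09:00-17:00.
Mateo free: 07:00-14:00, 14:45-15:45 (invert busy blocks within the working day).
Bashir free: 09:00-13:15, 17:30-19:00.
Kira free: 08:00-15:15, 17:30-19:00.
Wiremu ∩ Alice: 08:30-13:30.
Wiremu ∩ Alice ∩ Zara: 09:00-13:30.
Wiremu ∩ Alice ∩ Zara ∩ Mateo: 09:00-13:30.
Wiremu ∩ Alice ∩ Zara ∩ Mateo ∩ Bashir: 09:00-13:15.
Wiremu ∩ Alice ∩ Zara ∩ Mateo ∩ Bashir ∩ Kira: 09:00-13:15.
The longest is 09:00-13:15 at 255 minutes.

255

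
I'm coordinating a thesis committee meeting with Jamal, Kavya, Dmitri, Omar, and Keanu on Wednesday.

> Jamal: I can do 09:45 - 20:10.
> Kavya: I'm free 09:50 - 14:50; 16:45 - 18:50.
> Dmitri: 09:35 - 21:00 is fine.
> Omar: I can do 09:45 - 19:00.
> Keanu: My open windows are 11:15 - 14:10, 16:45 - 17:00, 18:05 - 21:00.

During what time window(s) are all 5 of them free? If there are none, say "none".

Jamal ∩ Kavya: 09:50-14:50, 16:45-18:50.
Jamal ∩ Kavya ∩ Dmitri: 09:50-14:50, 16:45-18:50.
Jamal ∩ Kavya ∩ Dmitri ∩ Omar: 09:50-14:50, 16:45-18:50.
Jamal ∩ Kavya ∩ Dmitri ∩ Omar ∩ Keanu: 11:15-14:10, 16:45-17:00, 18:05-18:50.

11:15-14:10, 16:45-17:00, 18:05-18:50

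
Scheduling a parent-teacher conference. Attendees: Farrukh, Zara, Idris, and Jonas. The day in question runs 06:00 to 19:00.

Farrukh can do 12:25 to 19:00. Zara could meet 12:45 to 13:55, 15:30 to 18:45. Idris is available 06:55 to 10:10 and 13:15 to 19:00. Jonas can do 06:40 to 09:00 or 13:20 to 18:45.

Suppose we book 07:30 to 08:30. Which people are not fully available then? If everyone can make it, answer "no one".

Farrukh, Zara

Farrukh: not fully free for 07:30-08:30. Zara: not fully free for 07:30-08:30. Idris: free for 07:30-08:30. Jonas: free for 07:30-08:30.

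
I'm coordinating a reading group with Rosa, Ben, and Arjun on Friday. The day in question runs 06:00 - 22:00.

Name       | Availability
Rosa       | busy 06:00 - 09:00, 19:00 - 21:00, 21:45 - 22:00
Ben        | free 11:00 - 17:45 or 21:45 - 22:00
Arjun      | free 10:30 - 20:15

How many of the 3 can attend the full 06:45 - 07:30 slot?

0

Rosa free: 09:00-19:00, 21:00-21:45 (invert busy blocks within the working day).
Ben free: 11:00-17:45, 21:45-22:00.
Arjun free: 10:30-20:15.
nobody can make the full 06:45-07:30 slot — that's 0.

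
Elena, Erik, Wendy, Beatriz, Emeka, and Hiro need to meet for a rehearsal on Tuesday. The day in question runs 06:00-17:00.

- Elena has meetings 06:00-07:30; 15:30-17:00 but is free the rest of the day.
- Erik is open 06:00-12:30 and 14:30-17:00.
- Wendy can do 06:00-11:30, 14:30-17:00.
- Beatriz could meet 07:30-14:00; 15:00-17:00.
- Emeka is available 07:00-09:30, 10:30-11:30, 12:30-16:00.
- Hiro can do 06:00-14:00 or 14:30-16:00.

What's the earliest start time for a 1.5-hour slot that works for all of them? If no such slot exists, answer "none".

Elena free: 07:30-15:30 (invert busy blocks within the working day).
Erik free: 06:00-12:30, 14:30-17:00.
Wendy free: 06:00-11:30, 14:30-17:00.
Beatriz free: 07:30-14:00, 15:00-17:00.
Emeka free: 07:00-09:30, 10:30-11:30, 12:30-16:00.
Hiro free: 06:00-14:00, 14:30-16:00.
Elena ∩ Erik: 07:30-12:30, 14:30-15:30.
Elena ∩ Erik ∩ Wendy: 07:30-11:30, 14:30-15:30.
Elena ∩ Erik ∩ Wendy ∩ Beatriz: 07:30-11:30, 15:00-15:30.
Elena ∩ Erik ∩ Wendy ∩ Beatriz ∩ Emeka: 07:30-09:30, 10:30-11:30, 15:00-15:30.
Elena ∩ Erik ∩ Wendy ∩ Beatriz ∩ Emeka ∩ Hiro: 07:30-09:30, 10:30-11:30, 15:00-15:30.
The first common window of at least 90 minutes is 07:30-09:30, so the earliest start is 07:30.

07:30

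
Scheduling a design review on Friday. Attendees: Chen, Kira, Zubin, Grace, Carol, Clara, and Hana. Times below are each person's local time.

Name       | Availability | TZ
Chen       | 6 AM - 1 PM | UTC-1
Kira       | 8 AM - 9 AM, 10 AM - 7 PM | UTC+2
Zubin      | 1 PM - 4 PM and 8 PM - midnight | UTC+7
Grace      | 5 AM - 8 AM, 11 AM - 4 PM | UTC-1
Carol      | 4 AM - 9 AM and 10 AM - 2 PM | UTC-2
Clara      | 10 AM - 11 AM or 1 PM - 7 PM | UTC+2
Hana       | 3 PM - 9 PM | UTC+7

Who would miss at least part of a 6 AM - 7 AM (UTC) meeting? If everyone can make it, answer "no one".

Chen, Clara, Hana

Chen in UTC: 07:00-14:00 (add 1h to convert from UTC-1).
Kira in UTC: 06:00-07:00, 08:00-17:00 (subtract 2h to convert from UTC+2).
Zubin in UTC: 06:00-09:00, 13:00-17:00 (subtract 7h to convert from UTC+7).
Grace in UTC: 06:00-09:00, 12:00-17:00 (add 1h to convert from UTC-1).
Carol in UTC: 06:00-11:00, 12:00-16:00 (add 2h to convert from UTC-2).
Clara in UTC: 08:00-09:00, 11:00-17:00 (subtract 2h to convert from UTC+2).
Hana in UTC: 08:00-14:00 (subtract 7h to convert from UTC+7).
Chen: not fully free for 06:00-07:00. Kira: free for 06:00-07:00. Zubin: free for 06:00-07:00. Grace: free for 06:00-07:00. Carol: free for 06:00-07:00. Clara: not fully free for 06:00-07:00. Hana: not fully free for 06:00-07:00.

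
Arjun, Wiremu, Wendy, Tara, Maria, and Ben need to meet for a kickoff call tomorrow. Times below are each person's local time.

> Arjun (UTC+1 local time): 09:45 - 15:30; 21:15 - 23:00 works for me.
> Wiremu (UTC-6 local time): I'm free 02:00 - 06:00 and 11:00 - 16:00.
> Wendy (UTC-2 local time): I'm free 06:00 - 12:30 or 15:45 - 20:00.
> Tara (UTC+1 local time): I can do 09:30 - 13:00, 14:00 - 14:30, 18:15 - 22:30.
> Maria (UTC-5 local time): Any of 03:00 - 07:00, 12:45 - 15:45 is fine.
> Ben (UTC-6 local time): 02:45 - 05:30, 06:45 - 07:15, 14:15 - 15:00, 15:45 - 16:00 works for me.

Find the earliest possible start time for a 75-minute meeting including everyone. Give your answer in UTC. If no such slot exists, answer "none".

Arjun in UTC: 08:45-14:30, 20:15-22:00 (subtract 1h to convert from UTC+1).
Wiremu in UTC: 08:00-12:00, 17:00-22:00 (add 6h to convert from UTC-6).
Wendy in UTC: 08:00-14:30, 17:45-22:00 (add 2h to convert from UTC-2).
Tara in UTC: 08:30-12:00, 13:00-13:30, 17:15-21:30 (subtract 1h to convert from UTC+1).
Maria in UTC: 08:00-12:00, 17:45-20:45 (add 5h to convert from UTC-5).
Ben in UTC: 08:45-11:30, 12:45-13:15, 20:15-21:00, 21:45-22:00 (add 6h to convert from UTC-6).
Arjun ∩ Wiremu: 08:45-12:00, 20:15-22:00.
Arjun ∩ Wiremu ∩ Wendy: 08:45-12:00, 20:15-22:00.
Arjun ∩ Wiremu ∩ Wendy ∩ Tara: 08:45-12:00, 20:15-21:30.
Arjun ∩ Wiremu ∩ Wendy ∩ Tara ∩ Maria: 08:45-12:00, 20:15-20:45.
Arjun ∩ Wiremu ∩ Wendy ∩ Tara ∩ Maria ∩ Ben: 08:45-11:30, 20:15-20:45.
The first common window of at least 75 minutes is 08:45-11:30, so the earliest start is 08:45.

08:45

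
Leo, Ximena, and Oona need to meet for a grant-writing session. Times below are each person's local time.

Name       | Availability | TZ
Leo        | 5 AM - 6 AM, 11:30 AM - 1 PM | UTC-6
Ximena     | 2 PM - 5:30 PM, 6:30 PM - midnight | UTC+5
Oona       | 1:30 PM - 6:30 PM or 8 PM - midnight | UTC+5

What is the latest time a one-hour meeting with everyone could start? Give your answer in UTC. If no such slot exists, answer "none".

Leo in UTC: 11:00-12:00, 17:30-19:00 (add 6h to convert from UTC-6).
Ximena in UTC: 09:00-12:30, 13:30-19:00 (subtract 5h to convert from UTC+5).
Oona in UTC: 08:30-13:30, 15:00-19:00 (subtract 5h to convert from UTC+5).
Leo ∩ Ximena: 11:00-12:00, 17:30-19:00.
Leo ∩ Ximena ∩ Oona: 11:00-12:00, 17:30-19:00.
The last common window of at least 60 minutes is 17:30-19:00; a 60-minute meeting can start as late as 18:00 and still end by 19:00.

18:00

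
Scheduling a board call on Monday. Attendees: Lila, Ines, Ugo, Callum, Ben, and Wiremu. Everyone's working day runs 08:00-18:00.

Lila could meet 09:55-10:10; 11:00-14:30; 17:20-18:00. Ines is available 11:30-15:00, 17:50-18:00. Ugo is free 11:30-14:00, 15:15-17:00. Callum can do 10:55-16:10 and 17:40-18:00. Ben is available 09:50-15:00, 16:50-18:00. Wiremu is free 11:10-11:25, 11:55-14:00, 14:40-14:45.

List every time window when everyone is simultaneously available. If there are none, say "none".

11:55-14:00

Lila ∩ Ines: 11:30-14:30, 17:50-18:00.
Lila ∩ Ines ∩ Ugo: 11:30-14:00.
Lila ∩ Ines ∩ Ugo ∩ Callum: 11:30-14:00.
Lila ∩ Ines ∩ Ugo ∩ Callum ∩ Ben: 11:30-14:00.
Lila ∩ Ines ∩ Ugo ∩ Callum ∩ Ben ∩ Wiremu: 11:55-14:00.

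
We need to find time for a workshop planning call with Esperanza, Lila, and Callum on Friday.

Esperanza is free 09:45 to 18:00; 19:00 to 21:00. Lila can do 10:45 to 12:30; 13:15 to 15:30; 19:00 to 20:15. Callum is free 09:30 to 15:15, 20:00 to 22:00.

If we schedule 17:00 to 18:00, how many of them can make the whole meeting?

1

Esperanza can make the full 17:00-18:00 slot — that's 1.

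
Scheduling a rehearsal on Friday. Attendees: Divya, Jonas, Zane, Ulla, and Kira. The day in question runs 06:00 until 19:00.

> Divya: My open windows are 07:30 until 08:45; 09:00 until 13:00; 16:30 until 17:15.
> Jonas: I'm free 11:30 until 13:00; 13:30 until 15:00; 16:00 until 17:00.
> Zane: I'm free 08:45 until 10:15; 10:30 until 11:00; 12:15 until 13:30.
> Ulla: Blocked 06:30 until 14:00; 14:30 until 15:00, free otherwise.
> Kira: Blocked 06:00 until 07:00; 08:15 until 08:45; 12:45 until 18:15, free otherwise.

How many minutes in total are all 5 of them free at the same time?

0

Divya free: 07:30-08:45, 09:00-13:00, 16:30-17:15.
Jonas free: 11:30-13:00, 13:30-15:00, 16:00-17:00.
Zane free: 08:45-10:15, 10:30-11:00, 12:15-13:30.
Ulla free: 06:00-06:30, 14:00-14:30, 15:00-19:00 (invert busy blocks within the working day).
Kira free: 07:00-08:15, 08:45-12:45, 18:15-19:00 (invert busy blocks within the working day).
Divya ∩ Jonas: 11:30-13:00, 16:30-17:00.
Divya ∩ Jonas ∩ Zane: 12:15-13:00.
Divya ∩ Jonas ∩ Zane ∩ Ulla: ∅.
Divya ∩ Jonas ∩ Zane ∩ Ulla ∩ Kira: ∅.
There is no time when everyone is free.
There is no common window, so the total is 0 minutes.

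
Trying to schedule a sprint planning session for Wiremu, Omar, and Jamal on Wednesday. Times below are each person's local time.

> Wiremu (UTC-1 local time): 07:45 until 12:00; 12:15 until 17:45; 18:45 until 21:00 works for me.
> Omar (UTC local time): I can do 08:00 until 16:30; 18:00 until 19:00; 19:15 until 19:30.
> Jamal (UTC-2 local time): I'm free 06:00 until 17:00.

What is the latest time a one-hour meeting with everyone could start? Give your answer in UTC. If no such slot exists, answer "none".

Wiremu in UTC: 08:45-13:00, 13:15-18:45, 19:45-22:00 (add 1h to convert from UTC-1).
Omar in UTC: 08:00-16:30, 18:00-19:00, 19:15-19:30.
Jamal in UTC: 08:00-19:00 (add 2h to convert from UTC-2).
Wiremu ∩ Omar: 08:45-13:00, 13:15-16:30, 18:00-18:45.
Wiremu ∩ Omar ∩ Jamal: 08:45-13:00, 13:15-16:30, 18:00-18:45.
The last common window of at least 60 minutes is 13:15-16:30; a 60-minute meeting can start as late as 15:30 and still end by 16:30.

15:30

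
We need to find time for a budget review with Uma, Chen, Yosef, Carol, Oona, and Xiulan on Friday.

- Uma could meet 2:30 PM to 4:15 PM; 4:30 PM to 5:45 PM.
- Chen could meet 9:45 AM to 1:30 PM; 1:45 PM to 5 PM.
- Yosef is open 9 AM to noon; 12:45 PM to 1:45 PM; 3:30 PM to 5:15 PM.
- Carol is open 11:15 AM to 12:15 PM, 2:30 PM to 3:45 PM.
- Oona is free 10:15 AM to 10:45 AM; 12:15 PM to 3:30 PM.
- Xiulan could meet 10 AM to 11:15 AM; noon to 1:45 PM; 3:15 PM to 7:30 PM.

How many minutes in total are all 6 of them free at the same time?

Uma ∩ Chen: 14:30-16:15, 16:30-17:00.
Uma ∩ Chen ∩ Yosef: 15:30-16:15, 16:30-17:00.
Uma ∩ Chen ∩ Yosef ∩ Carol: 15:30-15:45.
Uma ∩ Chen ∩ Yosef ∩ Carol ∩ Oona: ∅.
Uma ∩ Chen ∩ Yosef ∩ Carol ∩ Oona ∩ Xiulan: ∅.
There is no time when everyone is free.
There is no common window, so the total is 0 minutes.

0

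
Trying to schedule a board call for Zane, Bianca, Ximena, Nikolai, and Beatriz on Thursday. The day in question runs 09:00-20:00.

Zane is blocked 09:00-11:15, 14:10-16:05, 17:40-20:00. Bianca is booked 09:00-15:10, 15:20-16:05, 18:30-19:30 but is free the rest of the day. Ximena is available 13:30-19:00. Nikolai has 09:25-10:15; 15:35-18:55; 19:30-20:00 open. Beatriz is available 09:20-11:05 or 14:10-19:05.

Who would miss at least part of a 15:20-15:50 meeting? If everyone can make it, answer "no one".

Zane free: 11:15-14:10, 16:05-17:40 (invert busy blocks within the working day).
Bianca free: 15:10-15:20, 16:05-18:30, 19:30-20:00 (invert busy blocks within the working day).
Ximena free: 13:30-19:00.
Nikolai free: 09:25-10:15, 15:35-18:55, 19:30-20:00.
Beatriz free: 09:20-11:05, 14:10-19:05.
Zane: not fully free for 15:20-15:50. Bianca: not fully free for 15:20-15:50. Ximena: free for 15:20-15:50. Nikolai: not fully free for 15:20-15:50. Beatriz: free for 15:20-15:50.

Bianca, Nikolai, Zane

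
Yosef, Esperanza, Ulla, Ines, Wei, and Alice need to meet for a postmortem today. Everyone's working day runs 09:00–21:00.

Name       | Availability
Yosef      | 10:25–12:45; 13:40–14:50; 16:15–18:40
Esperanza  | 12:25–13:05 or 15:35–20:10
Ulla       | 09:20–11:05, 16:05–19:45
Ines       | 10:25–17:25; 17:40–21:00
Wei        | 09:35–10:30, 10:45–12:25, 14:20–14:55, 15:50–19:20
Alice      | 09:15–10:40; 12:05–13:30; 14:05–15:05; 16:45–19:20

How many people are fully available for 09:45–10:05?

3

Ulla, Wei, and Alice can make the full 09:45-10:05 slot — that's 3.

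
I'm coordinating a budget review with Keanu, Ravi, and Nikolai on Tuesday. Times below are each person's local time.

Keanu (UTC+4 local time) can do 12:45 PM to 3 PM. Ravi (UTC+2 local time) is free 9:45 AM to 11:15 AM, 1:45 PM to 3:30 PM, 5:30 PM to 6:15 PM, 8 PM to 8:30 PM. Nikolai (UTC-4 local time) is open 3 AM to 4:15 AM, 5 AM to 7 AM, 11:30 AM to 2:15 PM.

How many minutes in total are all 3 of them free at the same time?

Keanu in UTC: 08:45-11:00 (subtract 4h to convert from UTC+4).
Ravi in UTC: 07:45-09:15, 11:45-13:30, 15:30-16:15, 18:00-18:30 (subtract 2h to convert from UTC+2).
Nikolai in UTC: 07:00-08:15, 09:00-11:00, 15:30-18:15 (add 4h to convert from UTC-4).
Keanu ∩ Ravi: 08:45-09:15.
Keanu ∩ Ravi ∩ Nikolai: 09:00-09:15.
That's a single block of 15 minutes.

15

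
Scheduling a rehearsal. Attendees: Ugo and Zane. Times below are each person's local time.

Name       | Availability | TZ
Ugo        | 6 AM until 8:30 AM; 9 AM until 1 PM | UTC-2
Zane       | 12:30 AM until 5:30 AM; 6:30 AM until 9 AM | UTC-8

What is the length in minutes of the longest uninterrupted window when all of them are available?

150

Ugo in UTC: 08:00-10:30, 11:00-15:00 (add 2h to convert from UTC-2).
Zane in UTC: 08:30-13:30, 14:30-17:00 (add 8h to convert from UTC-8).
Ugo ∩ Zane: 08:30-10:30, 11:00-13:30, 14:30-15:00.
Those are the intersection windows.
The longest is 11:00-13:30 at 150 minutes.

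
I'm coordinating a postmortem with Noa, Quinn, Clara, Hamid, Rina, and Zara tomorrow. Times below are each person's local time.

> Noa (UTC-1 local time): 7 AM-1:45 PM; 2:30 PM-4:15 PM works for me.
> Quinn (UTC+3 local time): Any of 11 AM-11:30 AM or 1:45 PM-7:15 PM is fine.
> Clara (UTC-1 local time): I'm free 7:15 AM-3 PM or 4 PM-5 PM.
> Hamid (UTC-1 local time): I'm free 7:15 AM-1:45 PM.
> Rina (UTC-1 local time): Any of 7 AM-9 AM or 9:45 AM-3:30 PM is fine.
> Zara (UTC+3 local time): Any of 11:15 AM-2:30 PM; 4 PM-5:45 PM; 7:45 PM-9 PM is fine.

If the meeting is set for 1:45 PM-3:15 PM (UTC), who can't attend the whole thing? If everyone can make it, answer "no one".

Hamid, Noa, Zara

Noa in UTC: 08:00-14:45, 15:30-17:15 (add 1h to convert from UTC-1).
Quinn in UTC: 08:00-08:30, 10:45-16:15 (subtract 3h to convert from UTC+3).
Clara in UTC: 08:15-16:00, 17:00-18:00 (add 1h to convert from UTC-1).
Hamid in UTC: 08:15-14:45 (add 1h to convert from UTC-1).
Rina in UTC: 08:00-10:00, 10:45-16:30 (add 1h to convert from UTC-1).
Zara in UTC: 08:15-11:30, 13:00-14:45, 16:45-18:00 (subtract 3h to convert from UTC+3).
Noa: not fully free for 13:45-15:15. Quinn: free for 13:45-15:15. Clara: free for 13:45-15:15. Hamid: not fully free for 13:45-15:15. Rina: free for 13:45-15:15. Zara: not fully free for 13:45-15:15.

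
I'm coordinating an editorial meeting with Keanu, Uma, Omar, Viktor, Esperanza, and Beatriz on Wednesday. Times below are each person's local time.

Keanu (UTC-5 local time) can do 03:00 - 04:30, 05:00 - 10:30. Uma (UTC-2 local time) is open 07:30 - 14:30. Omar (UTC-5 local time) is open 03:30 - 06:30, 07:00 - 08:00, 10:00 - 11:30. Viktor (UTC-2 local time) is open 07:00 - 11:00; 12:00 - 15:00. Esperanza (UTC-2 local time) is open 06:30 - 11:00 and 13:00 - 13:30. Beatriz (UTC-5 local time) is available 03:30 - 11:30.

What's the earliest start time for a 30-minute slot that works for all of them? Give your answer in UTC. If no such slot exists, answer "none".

10:00

Keanu in UTC: 08:00-09:30, 10:00-15:30 (add 5h to convert from UTC-5).
Uma in UTC: 09:30-16:30 (add 2h to convert from UTC-2).
Omar in UTC: 08:30-11:30, 12:00-13:00, 15:00-16:30 (add 5h to convert from UTC-5).
Viktor in UTC: 09:00-13:00, 14:00-17:00 (add 2h to convert from UTC-2).
Esperanza in UTC: 08:30-13:00, 15:00-15:30 (add 2h to convert from UTC-2).
Beatriz in UTC: 08:30-16:30 (add 5h to convert from UTC-5).
Keanu ∩ Uma: 10:00-15:30.
Keanu ∩ Uma ∩ Omar: 10:00-11:30, 12:00-13:00, 15:00-15:30.
Keanu ∩ Uma ∩ Omar ∩ Viktor: 10:00-11:30, 12:00-13:00, 15:00-15:30.
Keanu ∩ Uma ∩ Omar ∩ Viktor ∩ Esperanza: 10:00-11:30, 12:00-13:00, 15:00-15:30.
Keanu ∩ Uma ∩ Omar ∩ Viktor ∩ Esperanza ∩ Beatriz: 10:00-11:30, 12:00-13:00, 15:00-15:30.
So the common availability across everyone is 10:00-11:30, 12:00-13:00, 15:00-15:30.
The first common window of at least 30 minutes is 10:00-11:30, so the earliest start is 10:00.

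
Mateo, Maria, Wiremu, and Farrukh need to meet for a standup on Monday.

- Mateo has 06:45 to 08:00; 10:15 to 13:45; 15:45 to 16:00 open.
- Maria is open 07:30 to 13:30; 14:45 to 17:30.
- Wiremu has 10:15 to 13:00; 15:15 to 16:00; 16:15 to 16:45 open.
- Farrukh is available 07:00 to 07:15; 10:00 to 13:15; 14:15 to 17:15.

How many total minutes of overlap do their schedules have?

Mateo ∩ Maria: 07:30-08:00, 10:15-13:30, 15:45-16:00.
Mateo ∩ Maria ∩ Wiremu: 10:15-13:00, 15:45-16:00.
Mateo ∩ Maria ∩ Wiremu ∩ Farrukh: 10:15-13:00, 15:45-16:00.
So the common availability across everyone is 10:15-13:00, 15:45-16:00.
Summing the common windows: 165 + 15 = 180 minutes.

180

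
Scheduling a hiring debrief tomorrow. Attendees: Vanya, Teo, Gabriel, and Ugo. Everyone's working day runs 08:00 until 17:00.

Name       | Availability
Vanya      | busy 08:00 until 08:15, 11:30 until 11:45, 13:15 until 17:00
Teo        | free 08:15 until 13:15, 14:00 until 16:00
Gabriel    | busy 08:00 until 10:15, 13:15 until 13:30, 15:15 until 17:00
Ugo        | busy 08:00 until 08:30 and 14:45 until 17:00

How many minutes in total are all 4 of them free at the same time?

165

Vanya free: 08:15-11:30, 11:45-13:15 (invert busy blocks within the working day).
Teo free: 08:15-13:15, 14:00-16:00.
Gabriel free: 10:15-13:15, 13:30-15:15 (invert busy blocks within the working day).
Ugo free: 08:30-14:45 (invert busy blocks within the working day).
Vanya ∩ Teo: 08:15-11:30, 11:45-13:15.
Vanya ∩ Teo ∩ Gabriel: 10:15-11:30, 11:45-13:15.
Vanya ∩ Teo ∩ Gabriel ∩ Ugo: 10:15-11:30, 11:45-13:15.
Summing the common windows: 75 + 90 = 165 minutes.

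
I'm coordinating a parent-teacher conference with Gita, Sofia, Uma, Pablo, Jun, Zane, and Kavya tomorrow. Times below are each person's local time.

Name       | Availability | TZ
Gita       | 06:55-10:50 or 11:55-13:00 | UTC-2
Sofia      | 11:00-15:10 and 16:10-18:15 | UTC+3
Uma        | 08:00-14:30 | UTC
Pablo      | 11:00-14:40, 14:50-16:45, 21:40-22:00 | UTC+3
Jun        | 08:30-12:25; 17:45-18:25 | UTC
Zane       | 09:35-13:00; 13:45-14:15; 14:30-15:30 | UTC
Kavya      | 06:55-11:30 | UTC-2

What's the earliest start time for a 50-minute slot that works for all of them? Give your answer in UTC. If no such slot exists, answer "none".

09:35

Gita in UTC: 08:55-12:50, 13:55-15:00 (add 2h to convert from UTC-2).
Sofia in UTC: 08:00-12:10, 13:10-15:15 (subtract 3h to convert from UTC+3).
Uma in UTC: 08:00-14:30.
Pablo in UTC: 08:00-11:40, 11:50-13:45, 18:40-19:00 (subtract 3h to convert from UTC+3).
Jun in UTC: 08:30-12:25, 17:45-18:25.
Zane in UTC: 09:35-13:00, 13:45-14:15, 14:30-15:30.
Kavya in UTC: 08:55-13:30 (add 2h to convert from UTC-2).
Gita ∩ Sofia: 08:55-12:10, 13:55-15:00.
Gita ∩ Sofia ∩ Uma: 08:55-12:10, 13:55-14:30.
Gita ∩ Sofia ∩ Uma ∩ Pablo: 08:55-11:40, 11:50-12:10.
Gita ∩ Sofia ∩ Uma ∩ Pablo ∩ Jun: 08:55-11:40, 11:50-12:10.
Gita ∩ Sofia ∩ Uma ∩ Pablo ∩ Jun ∩ Zane: 09:35-11:40, 11:50-12:10.
Gita ∩ Sofia ∩ Uma ∩ Pablo ∩ Jun ∩ Zane ∩ Kavya: 09:35-11:40, 11:50-12:10.
The first common window of at least 50 minutes is 09:35-11:40, so the earliest start is 09:35.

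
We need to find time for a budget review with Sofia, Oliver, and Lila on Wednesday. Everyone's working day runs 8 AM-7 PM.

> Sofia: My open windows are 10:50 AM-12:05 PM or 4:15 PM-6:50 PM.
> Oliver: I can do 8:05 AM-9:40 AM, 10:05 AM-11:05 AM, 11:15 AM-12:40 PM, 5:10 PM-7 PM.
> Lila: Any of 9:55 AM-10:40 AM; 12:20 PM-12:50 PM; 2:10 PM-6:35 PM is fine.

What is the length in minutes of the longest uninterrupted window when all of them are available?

85

Sofia ∩ Oliver: 10:50-11:05, 11:15-12:05, 17:10-18:50.
Sofia ∩ Oliver ∩ Lila: 17:10-18:35.
The longest is 17:10-18:35 at 85 minutes.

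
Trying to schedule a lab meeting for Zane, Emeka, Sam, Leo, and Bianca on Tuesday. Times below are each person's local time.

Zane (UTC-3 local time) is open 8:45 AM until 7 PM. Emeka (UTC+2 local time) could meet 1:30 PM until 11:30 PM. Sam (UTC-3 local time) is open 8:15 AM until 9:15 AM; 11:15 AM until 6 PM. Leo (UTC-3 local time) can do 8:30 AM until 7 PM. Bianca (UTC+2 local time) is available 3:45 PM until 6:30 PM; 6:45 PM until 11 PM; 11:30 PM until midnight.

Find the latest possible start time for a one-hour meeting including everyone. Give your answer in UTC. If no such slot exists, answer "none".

Zane in UTC: 11:45-22:00 (add 3h to convert from UTC-3).
Emeka in UTC: 11:30-21:30 (subtract 2h to convert from UTC+2).
Sam in UTC: 11:15-12:15, 14:15-21:00 (add 3h to convert from UTC-3).
Leo in UTC: 11:30-22:00 (add 3h to convert from UTC-3).
Bianca in UTC: 13:45-16:30, 16:45-21:00, 21:30-22:00 (subtract 2h to convert from UTC+2).
Zane ∩ Emeka: 11:45-21:30.
Zane ∩ Emeka ∩ Sam: 11:45-12:15, 14:15-21:00.
Zane ∩ Emeka ∩ Sam ∩ Leo: 11:45-12:15, 14:15-21:00.
Zane ∩ Emeka ∩ Sam ∩ Leo ∩ Bianca: 14:15-16:30, 16:45-21:00.
Those are the intersection windows.
The last common window of at least 60 minutes is 16:45-21:00; a 60-minute meeting can start as late as 20:00 and still end by 21:00.

20:00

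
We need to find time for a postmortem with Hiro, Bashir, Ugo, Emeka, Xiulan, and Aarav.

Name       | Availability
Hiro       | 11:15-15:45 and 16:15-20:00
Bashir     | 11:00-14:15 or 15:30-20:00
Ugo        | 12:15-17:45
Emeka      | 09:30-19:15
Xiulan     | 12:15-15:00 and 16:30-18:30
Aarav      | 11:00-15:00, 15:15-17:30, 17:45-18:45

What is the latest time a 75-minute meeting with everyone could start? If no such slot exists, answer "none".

13:00

Hiro ∩ Bashir: 11:15-14:15, 15:30-15:45, 16:15-20:00.
Hiro ∩ Bashir ∩ Ugo: 12:15-14:15, 15:30-15:45, 16:15-17:45.
Hiro ∩ Bashir ∩ Ugo ∩ Emeka: 12:15-14:15, 15:30-15:45, 16:15-17:45.
Hiro ∩ Bashir ∩ Ugo ∩ Emeka ∩ Xiulan: 12:15-14:15, 16:30-17:45.
Hiro ∩ Bashir ∩ Ugo ∩ Emeka ∩ Xiulan ∩ Aarav: 12:15-14:15, 16:30-17:30.
So the common availability across everyone is 12:15-14:15, 16:30-17:30.
The last common window of at least 75 minutes is 12:15-14:15; a 75-minute meeting can start as late as 13:00 and still end by 14:15.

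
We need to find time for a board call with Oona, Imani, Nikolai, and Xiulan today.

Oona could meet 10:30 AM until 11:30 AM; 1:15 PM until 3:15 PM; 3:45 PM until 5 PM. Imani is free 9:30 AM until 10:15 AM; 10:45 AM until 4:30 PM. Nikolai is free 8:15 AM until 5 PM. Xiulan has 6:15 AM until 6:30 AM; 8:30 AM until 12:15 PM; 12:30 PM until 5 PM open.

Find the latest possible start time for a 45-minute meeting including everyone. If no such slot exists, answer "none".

15:45

Oona ∩ Imani: 10:45-11:30, 13:15-15:15, 15:45-16:30.
Oona ∩ Imani ∩ Nikolai: 10:45-11:30, 13:15-15:15, 15:45-16:30.
Oona ∩ Imani ∩ Nikolai ∩ Xiulan: 10:45-11:30, 13:15-15:15, 15:45-16:30.
The last common window of at least 45 minutes is 15:45-16:30; a 45-minute meeting can start as late as 15:45 and still end by 16:30.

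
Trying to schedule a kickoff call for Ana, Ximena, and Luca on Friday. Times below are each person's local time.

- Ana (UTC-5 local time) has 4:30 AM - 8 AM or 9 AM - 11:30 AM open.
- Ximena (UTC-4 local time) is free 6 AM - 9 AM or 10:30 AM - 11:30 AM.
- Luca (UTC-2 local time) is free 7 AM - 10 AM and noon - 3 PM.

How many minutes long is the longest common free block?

120

Ana in UTC: 09:30-13:00, 14:00-16:30 (add 5h to convert from UTC-5).
Ximena in UTC: 10:00-13:00, 14:30-15:30 (add 4h to convert from UTC-4).
Luca in UTC: 09:00-12:00, 14:00-17:00 (add 2h to convert from UTC-2).
Ana ∩ Ximena: 10:00-13:00, 14:30-15:30.
Ana ∩ Ximena ∩ Luca: 10:00-12:00, 14:30-15:30.
The longest is 10:00-12:00 at 120 minutes.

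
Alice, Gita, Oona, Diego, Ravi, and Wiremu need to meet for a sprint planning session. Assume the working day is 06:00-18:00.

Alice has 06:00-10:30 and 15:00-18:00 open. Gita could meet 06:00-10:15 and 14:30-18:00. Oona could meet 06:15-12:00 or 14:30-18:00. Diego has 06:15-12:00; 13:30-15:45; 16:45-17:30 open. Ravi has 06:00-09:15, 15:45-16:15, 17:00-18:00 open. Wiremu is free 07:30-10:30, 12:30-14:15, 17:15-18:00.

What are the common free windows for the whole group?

Alice ∩ Gita: 06:00-10:15, 15:00-18:00.
Alice ∩ Gita ∩ Oona: 06:15-10:15, 15:00-18:00.
Alice ∩ Gita ∩ Oona ∩ Diego: 06:15-10:15, 15:00-15:45, 16:45-17:30.
Alice ∩ Gita ∩ Oona ∩ Diego ∩ Ravi: 06:15-09:15, 17:00-17:30.
Alice ∩ Gita ∩ Oona ∩ Diego ∩ Ravi ∩ Wiremu: 07:30-09:15, 17:15-17:30.

07:30-09:15, 17:15-17:30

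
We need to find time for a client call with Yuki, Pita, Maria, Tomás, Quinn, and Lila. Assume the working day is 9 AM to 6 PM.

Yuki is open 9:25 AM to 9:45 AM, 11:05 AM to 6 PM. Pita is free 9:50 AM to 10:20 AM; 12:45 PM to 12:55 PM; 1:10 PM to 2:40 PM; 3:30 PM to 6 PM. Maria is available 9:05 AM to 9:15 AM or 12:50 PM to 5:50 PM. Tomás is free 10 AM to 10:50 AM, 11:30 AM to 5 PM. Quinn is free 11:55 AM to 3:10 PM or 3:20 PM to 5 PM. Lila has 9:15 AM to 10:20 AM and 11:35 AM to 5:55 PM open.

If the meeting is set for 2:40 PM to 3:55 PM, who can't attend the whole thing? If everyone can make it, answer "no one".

Pita, Quinn

Yuki: free for 14:40-15:55. Pita: not fully free for 14:40-15:55. Maria: free for 14:40-15:55. Tomás: free for 14:40-15:55. Quinn: not fully free for 14:40-15:55. Lila: free for 14:40-15:55.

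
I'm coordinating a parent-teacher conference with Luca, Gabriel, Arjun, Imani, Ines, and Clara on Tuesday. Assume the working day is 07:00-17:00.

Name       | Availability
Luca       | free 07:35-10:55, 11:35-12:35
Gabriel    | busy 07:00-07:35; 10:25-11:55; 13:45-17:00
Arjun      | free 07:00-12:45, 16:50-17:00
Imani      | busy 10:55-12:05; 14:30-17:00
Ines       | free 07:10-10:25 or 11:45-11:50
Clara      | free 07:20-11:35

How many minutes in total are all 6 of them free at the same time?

170

Luca free: 07:35-10:55, 11:35-12:35.
Gabriel free: 07:35-10:25, 11:55-13:45 (invert busy blocks within the working day).
Arjun free: 07:00-12:45, 16:50-17:00.
Imani free: 07:00-10:55, 12:05-14:30 (invert busy blocks within the working day).
Ines free: 07:10-10:25, 11:45-11:50.
Clara free: 07:20-11:35.
Luca ∩ Gabriel: 07:35-10:25, 11:55-12:35.
Luca ∩ Gabriel ∩ Arjun: 07:35-10:25, 11:55-12:35.
Luca ∩ Gabriel ∩ Arjun ∩ Imani: 07:35-10:25, 12:05-12:35.
Luca ∩ Gabriel ∩ Arjun ∩ Imani ∩ Ines: 07:35-10:25.
Luca ∩ Gabriel ∩ Arjun ∩ Imani ∩ Ines ∩ Clara: 07:35-10:25.
That's a single block of 170 minutes.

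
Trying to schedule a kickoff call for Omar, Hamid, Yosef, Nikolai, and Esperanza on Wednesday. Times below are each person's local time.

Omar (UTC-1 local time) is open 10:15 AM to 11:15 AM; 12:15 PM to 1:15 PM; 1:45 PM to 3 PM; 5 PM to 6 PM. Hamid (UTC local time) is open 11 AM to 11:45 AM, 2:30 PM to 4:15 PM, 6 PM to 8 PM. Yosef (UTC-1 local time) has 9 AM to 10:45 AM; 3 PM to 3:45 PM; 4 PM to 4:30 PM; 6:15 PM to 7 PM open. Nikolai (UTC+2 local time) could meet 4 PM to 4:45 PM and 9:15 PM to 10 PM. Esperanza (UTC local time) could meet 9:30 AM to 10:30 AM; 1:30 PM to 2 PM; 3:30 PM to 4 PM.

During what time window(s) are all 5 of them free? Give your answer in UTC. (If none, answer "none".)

none

Omar in UTC: 11:15-12:15, 13:15-14:15, 14:45-16:00, 18:00-19:00 (add 1h to convert from UTC-1).
Hamid in UTC: 11:00-11:45, 14:30-16:15, 18:00-20:00.
Yosef in UTC: 10:00-11:45, 16:00-16:45, 17:00-17:30, 19:15-20:00 (add 1h to convert from UTC-1).
Nikolai in UTC: 14:00-14:45, 19:15-20:00 (subtract 2h to convert from UTC+2).
Esperanza in UTC: 09:30-10:30, 13:30-14:00, 15:30-16:00.
Omar ∩ Hamid: 11:15-11:45, 14:45-16:00, 18:00-19:00.
Omar ∩ Hamid ∩ Yosef: 11:15-11:45.
Omar ∩ Hamid ∩ Yosef ∩ Nikolai: ∅.
Omar ∩ Hamid ∩ Yosef ∩ Nikolai ∩ Esperanza: ∅.
There is no time when everyone is free.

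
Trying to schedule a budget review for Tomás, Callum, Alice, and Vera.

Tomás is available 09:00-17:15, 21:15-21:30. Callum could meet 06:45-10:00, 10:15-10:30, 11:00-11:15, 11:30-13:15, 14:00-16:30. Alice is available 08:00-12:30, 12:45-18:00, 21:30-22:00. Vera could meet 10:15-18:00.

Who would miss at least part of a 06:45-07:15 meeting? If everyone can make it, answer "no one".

Tomás: not fully free for 06:45-07:15. Callum: free for 06:45-07:15. Alice: not fully free for 06:45-07:15. Vera: not fully free for 06:45-07:15.

Alice, Tomás, Vera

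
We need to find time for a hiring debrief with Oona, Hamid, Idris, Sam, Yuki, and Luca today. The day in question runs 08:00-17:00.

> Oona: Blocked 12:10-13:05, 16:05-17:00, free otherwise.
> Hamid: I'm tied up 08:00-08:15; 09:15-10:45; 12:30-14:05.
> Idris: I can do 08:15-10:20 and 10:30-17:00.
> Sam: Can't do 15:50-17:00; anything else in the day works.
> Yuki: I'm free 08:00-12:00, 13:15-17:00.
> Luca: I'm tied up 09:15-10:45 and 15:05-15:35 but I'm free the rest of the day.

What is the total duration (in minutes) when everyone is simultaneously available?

210

Oona free: 08:00-12:10, 13:05-16:05 (invert busy blocks within the working day).
Hamid free: 08:15-09:15, 10:45-12:30, 14:05-17:00 (invert busy blocks within the working day).
Idris free: 08:15-10:20, 10:30-17:00.
Sam free: 08:00-15:50 (invert busy blocks within the working day).
Yuki free: 08:00-12:00, 13:15-17:00.
Luca free: 08:00-09:15, 10:45-15:05, 15:35-17:00 (invert busy blocks within the working day).
Oona ∩ Hamid: 08:15-09:15, 10:45-12:10, 14:05-16:05.
Oona ∩ Hamid ∩ Idris: 08:15-09:15, 10:45-12:10, 14:05-16:05.
Oona ∩ Hamid ∩ Idris ∩ Sam: 08:15-09:15, 10:45-12:10, 14:05-15:50.
Oona ∩ Hamid ∩ Idris ∩ Sam ∩ Yuki: 08:15-09:15, 10:45-12:00, 14:05-15:50.
Oona ∩ Hamid ∩ Idris ∩ Sam ∩ Yuki ∩ Luca: 08:15-09:15, 10:45-12:00, 14:05-15:05, 15:35-15:50.
Summing the common windows: 60 + 75 + 60 + 15 = 210 minutes.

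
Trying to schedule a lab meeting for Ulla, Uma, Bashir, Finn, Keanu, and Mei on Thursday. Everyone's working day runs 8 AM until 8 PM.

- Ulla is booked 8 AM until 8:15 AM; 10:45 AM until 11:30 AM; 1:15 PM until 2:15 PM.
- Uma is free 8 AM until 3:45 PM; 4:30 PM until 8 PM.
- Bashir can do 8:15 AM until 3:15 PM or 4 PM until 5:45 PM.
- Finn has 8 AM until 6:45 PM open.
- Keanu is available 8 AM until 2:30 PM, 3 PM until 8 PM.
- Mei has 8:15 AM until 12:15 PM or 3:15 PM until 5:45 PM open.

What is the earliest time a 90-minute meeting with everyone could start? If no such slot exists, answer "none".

08:15

Ulla free: 08:15-10:45, 11:30-13:15, 14:15-20:00 (invert busy blocks within the working day).
Uma free: 08:00-15:45, 16:30-20:00.
Bashir free: 08:15-15:15, 16:00-17:45.
Finn free: 08:00-18:45.
Keanu free: 08:00-14:30, 15:00-20:00.
Mei free: 08:15-12:15, 15:15-17:45.
Ulla ∩ Uma: 08:15-10:45, 11:30-13:15, 14:15-15:45, 16:30-20:00.
Ulla ∩ Uma ∩ Bashir: 08:15-10:45, 11:30-13:15, 14:15-15:15, 16:30-17:45.
Ulla ∩ Uma ∩ Bashir ∩ Finn: 08:15-10:45, 11:30-13:15, 14:15-15:15, 16:30-17:45.
Ulla ∩ Uma ∩ Bashir ∩ Finn ∩ Keanu: 08:15-10:45, 11:30-13:15, 14:15-14:30, 15:00-15:15, 16:30-17:45.
Ulla ∩ Uma ∩ Bashir ∩ Finn ∩ Keanu ∩ Mei: 08:15-10:45, 11:30-12:15, 16:30-17:45.
The first common window of at least 90 minutes is 08:15-10:45, so the earliest start is 08:15.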